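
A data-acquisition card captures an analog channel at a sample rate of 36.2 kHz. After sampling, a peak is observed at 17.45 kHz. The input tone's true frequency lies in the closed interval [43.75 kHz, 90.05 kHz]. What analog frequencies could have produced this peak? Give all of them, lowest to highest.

53.65 kHz, 54.95 kHz, 89.85 kHz

Frequencies that alias to 17.45 kHz are k·fs ± 17.45 kHz for integer k ≥ 0.
k=0: 17.45 kHz.
k=1: 18.75 kHz, 53.65 kHz.
k=2: 54.95 kHz, 89.85 kHz.
k=3: 91.15 kHz, 126.05 kHz.
Within [43.75 kHz, 90.05 kHz]: 53.65 kHz, 54.95 kHz, 89.85 kHz.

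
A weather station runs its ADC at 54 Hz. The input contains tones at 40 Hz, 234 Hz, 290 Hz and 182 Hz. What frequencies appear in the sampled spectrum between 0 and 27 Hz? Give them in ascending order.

14 Hz, 18 Hz, 20 Hz

fs/2 = 27 Hz.
40 Hz > fs/2 = 27 Hz, folds to fs − 40 Hz = 14 Hz.
234 Hz mod fs = 18 Hz.
18 Hz ≤ fs/2 = 27 Hz, appears at 18 Hz.
290 Hz mod fs = 20 Hz.
20 Hz ≤ fs/2 = 27 Hz, appears at 20 Hz.
182 Hz mod fs = 20 Hz.
20 Hz ≤ fs/2 = 27 Hz, appears at 20 Hz.
Distinct values: {14 Hz, 18 Hz, 20 Hz}.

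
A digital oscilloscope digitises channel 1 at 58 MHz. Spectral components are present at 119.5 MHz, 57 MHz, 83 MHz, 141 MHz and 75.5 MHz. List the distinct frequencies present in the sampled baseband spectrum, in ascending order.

fs/2 = 29 MHz.
119.5 MHz mod fs = 3.5 MHz.
3.5 MHz ≤ fs/2 = 29 MHz, appears at 3.5 MHz.
57 MHz > fs/2 = 29 MHz, folds to fs − 57 MHz = 1 MHz.
83 MHz mod fs = 25 MHz.
25 MHz ≤ fs/2 = 29 MHz, appears at 25 MHz.
141 MHz mod fs = 25 MHz.
25 MHz ≤ fs/2 = 29 MHz, appears at 25 MHz.
75.5 MHz mod fs = 17.5 MHz.
17.5 MHz ≤ fs/2 = 29 MHz, appears at 17.5 MHz.
Distinct values: {1 MHz, 3.5 MHz, 17.5 MHz, 25 MHz}.

1 MHz, 3.5 MHz, 17.5 MHz, 25 MHz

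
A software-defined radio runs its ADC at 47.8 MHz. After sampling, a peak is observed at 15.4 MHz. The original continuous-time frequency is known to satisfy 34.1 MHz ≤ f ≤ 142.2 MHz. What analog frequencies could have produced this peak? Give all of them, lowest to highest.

Frequencies that alias to 15.4 MHz are k·fs ± 15.4 MHz for integer k ≥ 0.
k=0: 15.4 MHz.
k=1: 32.4 MHz, 63.2 MHz.
k=2: 80.2 MHz, 111 MHz.
k=3: 128 MHz, 158.8 MHz.
k=4: 175.8 MHz, 206.6 MHz.
Within [34.1 MHz, 142.2 MHz]: 63.2 MHz, 80.2 MHz, 111 MHz, 128 MHz.

63.2 MHz, 80.2 MHz, 111 MHz, 128 MHz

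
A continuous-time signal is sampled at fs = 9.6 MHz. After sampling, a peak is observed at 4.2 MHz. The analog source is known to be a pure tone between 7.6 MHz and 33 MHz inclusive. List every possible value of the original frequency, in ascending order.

Frequencies that alias to 4.2 MHz are k·fs ± 4.2 MHz for integer k ≥ 0.
k=0: 4.2 MHz.
k=1: 5.4 MHz, 13.8 MHz.
k=2: 15 MHz, 23.4 MHz.
k=3: 24.6 MHz, 33 MHz.
k=4: 34.2 MHz, 42.6 MHz.
Within [7.6 MHz, 33 MHz]: 13.8 MHz, 15 MHz, 23.4 MHz, 24.6 MHz, 33 MHz.

13.8 MHz, 15 MHz, 23.4 MHz, 24.6 MHz, 33 MHz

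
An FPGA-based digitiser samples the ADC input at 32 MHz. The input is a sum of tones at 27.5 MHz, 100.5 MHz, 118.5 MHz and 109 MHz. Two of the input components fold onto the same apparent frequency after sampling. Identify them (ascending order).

fs/2 = 16 MHz.
27.5 MHz > fs/2 = 16 MHz, folds to fs − 27.5 MHz = 4.5 MHz.
100.5 MHz mod fs = 4.5 MHz.
4.5 MHz ≤ fs/2 = 16 MHz, appears at 4.5 MHz.
118.5 MHz mod fs = 22.5 MHz.
22.5 MHz > fs/2 = 16 MHz, folds to fs − 22.5 MHz = 9.5 MHz.
109 MHz mod fs = 13 MHz.
13 MHz ≤ fs/2 = 16 MHz, appears at 13 MHz.
27.5 MHz and 100.5 MHz both map to 4.5 MHz.

27.5 MHz, 100.5 MHz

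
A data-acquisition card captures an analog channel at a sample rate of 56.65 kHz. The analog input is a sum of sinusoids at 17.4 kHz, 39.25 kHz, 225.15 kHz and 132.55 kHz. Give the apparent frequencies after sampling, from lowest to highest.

fs/2 = 28.325 kHz.
17.4 kHz ≤ fs/2 = 28.325 kHz, passes unchanged.
39.25 kHz > fs/2 = 28.325 kHz, folds to fs − 39.25 kHz = 17.4 kHz.
225.15 kHz mod fs = 55.2 kHz.
55.2 kHz > fs/2 = 28.325 kHz, folds to fs − 55.2 kHz = 1.45 kHz.
132.55 kHz mod fs = 19.25 kHz.
19.25 kHz ≤ fs/2 = 28.325 kHz, appears at 19.25 kHz.
Distinct values: {1.45 kHz, 17.4 kHz, 19.25 kHz}.

1.45 kHz, 17.4 kHz, 19.25 kHz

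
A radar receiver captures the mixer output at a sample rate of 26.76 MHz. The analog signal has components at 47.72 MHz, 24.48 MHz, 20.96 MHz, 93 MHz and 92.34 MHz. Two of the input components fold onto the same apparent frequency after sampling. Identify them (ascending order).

fs/2 = 13.38 MHz.
47.72 MHz mod fs = 20.96 MHz.
20.96 MHz > fs/2 = 13.38 MHz, folds to fs − 20.96 MHz = 5.8 MHz.
24.48 MHz > fs/2 = 13.38 MHz, folds to fs − 24.48 MHz = 2.28 MHz.
20.96 MHz > fs/2 = 13.38 MHz, folds to fs − 20.96 MHz = 5.8 MHz.
93 MHz mod fs = 12.72 MHz.
12.72 MHz ≤ fs/2 = 13.38 MHz, appears at 12.72 MHz.
92.34 MHz mod fs = 12.06 MHz.
12.06 MHz ≤ fs/2 = 13.38 MHz, appears at 12.06 MHz.
20.96 MHz and 47.72 MHz both map to 5.8 MHz.

20.96 MHz, 47.72 MHz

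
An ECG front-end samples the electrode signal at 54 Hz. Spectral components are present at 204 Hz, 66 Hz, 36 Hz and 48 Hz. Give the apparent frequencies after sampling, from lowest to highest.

fs/2 = 27 Hz.
204 Hz mod fs = 42 Hz.
42 Hz > fs/2 = 27 Hz, folds to fs − 42 Hz = 12 Hz.
66 Hz mod fs = 12 Hz.
12 Hz ≤ fs/2 = 27 Hz, appears at 12 Hz.
36 Hz > fs/2 = 27 Hz, folds to fs − 36 Hz = 18 Hz.
48 Hz > fs/2 = 27 Hz, folds to fs − 48 Hz = 6 Hz.
Distinct values: {6 Hz, 12 Hz, 18 Hz}.

6 Hz, 12 Hz, 18 Hz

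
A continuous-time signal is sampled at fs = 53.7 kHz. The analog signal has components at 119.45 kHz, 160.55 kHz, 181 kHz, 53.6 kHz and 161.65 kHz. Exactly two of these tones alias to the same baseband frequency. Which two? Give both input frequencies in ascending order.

fs/2 = 26.85 kHz.
119.45 kHz mod fs = 12.05 kHz.
12.05 kHz ≤ fs/2 = 26.85 kHz, appears at 12.05 kHz.
160.55 kHz mod fs = 53.15 kHz.
53.15 kHz > fs/2 = 26.85 kHz, folds to fs − 53.15 kHz = 0.55 kHz.
181 kHz mod fs = 19.9 kHz.
19.9 kHz ≤ fs/2 = 26.85 kHz, appears at 19.9 kHz.
53.6 kHz > fs/2 = 26.85 kHz, folds to fs − 53.6 kHz = 0.1 kHz.
161.65 kHz mod fs = 0.55 kHz.
0.55 kHz ≤ fs/2 = 26.85 kHz, appears at 0.55 kHz.
160.55 kHz and 161.65 kHz both map to 0.55 kHz.

160.55 kHz, 161.65 kHz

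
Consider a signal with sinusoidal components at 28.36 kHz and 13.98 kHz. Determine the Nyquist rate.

Highest-frequency component: 28.36 kHz.
Nyquist rate = 2 × 28.36 kHz = 56.72 kHz.

56.72 kHz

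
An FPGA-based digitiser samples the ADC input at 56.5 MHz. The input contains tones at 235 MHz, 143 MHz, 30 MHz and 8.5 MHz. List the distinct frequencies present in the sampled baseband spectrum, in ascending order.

8.5 MHz, 9 MHz, 26.5 MHz

fs/2 = 28.25 MHz.
235 MHz mod fs = 9 MHz.
9 MHz ≤ fs/2 = 28.25 MHz, appears at 9 MHz.
143 MHz mod fs = 30 MHz.
30 MHz > fs/2 = 28.25 MHz, folds to fs − 30 MHz = 26.5 MHz.
30 MHz > fs/2 = 28.25 MHz, folds to fs − 30 MHz = 26.5 MHz.
8.5 MHz ≤ fs/2 = 28.25 MHz, passes unchanged.
Distinct values: {8.5 MHz, 9 MHz, 26.5 MHz}.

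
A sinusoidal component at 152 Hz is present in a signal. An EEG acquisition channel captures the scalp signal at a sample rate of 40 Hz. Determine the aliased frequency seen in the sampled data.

152 Hz mod fs = 32 Hz.
32 Hz > fs/2 = 20 Hz, folds to fs − 32 Hz = 8 Hz.

8 Hz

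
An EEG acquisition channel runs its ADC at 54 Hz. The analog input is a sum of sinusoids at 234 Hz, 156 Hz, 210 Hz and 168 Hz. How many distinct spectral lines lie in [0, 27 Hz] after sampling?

2

fs/2 = 27 Hz.
234 Hz mod fs = 18 Hz.
18 Hz ≤ fs/2 = 27 Hz, appears at 18 Hz.
156 Hz mod fs = 48 Hz.
48 Hz > fs/2 = 27 Hz, folds to fs − 48 Hz = 6 Hz.
210 Hz mod fs = 48 Hz.
48 Hz > fs/2 = 27 Hz, folds to fs − 48 Hz = 6 Hz.
168 Hz mod fs = 6 Hz.
6 Hz ≤ fs/2 = 27 Hz, appears at 6 Hz.
Distinct values: {6 Hz, 18 Hz} → 2.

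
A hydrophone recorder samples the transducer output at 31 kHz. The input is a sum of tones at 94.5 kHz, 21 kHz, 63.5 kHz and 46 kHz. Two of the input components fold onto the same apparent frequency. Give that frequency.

fs/2 = 15.5 kHz.
94.5 kHz mod fs = 1.5 kHz.
1.5 kHz ≤ fs/2 = 15.5 kHz, appears at 1.5 kHz.
21 kHz > fs/2 = 15.5 kHz, folds to fs − 21 kHz = 10 kHz.
63.5 kHz mod fs = 1.5 kHz.
1.5 kHz ≤ fs/2 = 15.5 kHz, appears at 1.5 kHz.
46 kHz mod fs = 15 kHz.
15 kHz ≤ fs/2 = 15.5 kHz, appears at 15 kHz.
63.5 kHz and 94.5 kHz both map to 1.5 kHz.

1.5 kHz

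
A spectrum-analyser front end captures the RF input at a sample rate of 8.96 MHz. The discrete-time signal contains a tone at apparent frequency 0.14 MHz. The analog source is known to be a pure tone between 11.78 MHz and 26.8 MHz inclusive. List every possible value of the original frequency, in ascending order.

17.78 MHz, 18.06 MHz, 26.74 MHz

Frequencies that alias to 0.14 MHz are k·fs ± 0.14 MHz for integer k ≥ 0.
k=0: 0.14 MHz.
k=1: 8.82 MHz, 9.1 MHz.
k=2: 17.78 MHz, 18.06 MHz.
k=3: 26.74 MHz, 27.02 MHz.
k=4: 35.7 MHz, 35.98 MHz.
Within [11.78 MHz, 26.8 MHz]: 17.78 MHz, 18.06 MHz, 26.74 MHz.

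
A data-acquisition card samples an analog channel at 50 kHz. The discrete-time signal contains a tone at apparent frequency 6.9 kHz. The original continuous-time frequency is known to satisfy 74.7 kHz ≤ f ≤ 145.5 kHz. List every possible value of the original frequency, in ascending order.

93.1 kHz, 106.9 kHz, 143.1 kHz

Frequencies that alias to 6.9 kHz are k·fs ± 6.9 kHz for integer k ≥ 0.
k=0: 6.9 kHz.
k=1: 43.1 kHz, 56.9 kHz.
k=2: 93.1 kHz, 106.9 kHz.
k=3: 143.1 kHz, 156.9 kHz.
k=4: 193.1 kHz, 206.9 kHz.
Within [74.7 kHz, 145.5 kHz]: 93.1 kHz, 106.9 kHz, 143.1 kHz.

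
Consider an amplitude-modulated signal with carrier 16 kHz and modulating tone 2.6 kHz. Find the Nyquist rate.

AM sidebands sit at fc ± fm = 13.4 kHz and 18.6 kHz.
Highest-frequency component: 18.6 kHz.
Nyquist rate = 2 × 18.6 kHz = 37.2 kHz.

37.2 kHz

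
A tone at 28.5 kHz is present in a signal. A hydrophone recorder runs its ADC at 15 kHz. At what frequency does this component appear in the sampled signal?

28.5 kHz mod fs = 13.5 kHz.
13.5 kHz > fs/2 = 7.5 kHz, folds to fs − 13.5 kHz = 1.5 kHz.

1.5 kHz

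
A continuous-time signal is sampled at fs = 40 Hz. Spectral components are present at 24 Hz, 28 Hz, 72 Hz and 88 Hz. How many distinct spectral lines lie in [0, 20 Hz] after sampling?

3

fs/2 = 20 Hz.
24 Hz > fs/2 = 20 Hz, folds to fs − 24 Hz = 16 Hz.
28 Hz > fs/2 = 20 Hz, folds to fs − 28 Hz = 12 Hz.
72 Hz mod fs = 32 Hz.
32 Hz > fs/2 = 20 Hz, folds to fs − 32 Hz = 8 Hz.
88 Hz mod fs = 8 Hz.
8 Hz ≤ fs/2 = 20 Hz, appears at 8 Hz.
Distinct values: {8 Hz, 12 Hz, 16 Hz} → 3.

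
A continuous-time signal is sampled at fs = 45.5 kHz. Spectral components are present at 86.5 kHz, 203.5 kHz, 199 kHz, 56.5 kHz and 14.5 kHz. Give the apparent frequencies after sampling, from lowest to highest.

4.5 kHz, 11 kHz, 14.5 kHz, 17 kHz, 21.5 kHz

fs/2 = 22.75 kHz.
86.5 kHz mod fs = 41 kHz.
41 kHz > fs/2 = 22.75 kHz, folds to fs − 41 kHz = 4.5 kHz.
203.5 kHz mod fs = 21.5 kHz.
21.5 kHz ≤ fs/2 = 22.75 kHz, appears at 21.5 kHz.
199 kHz mod fs = 17 kHz.
17 kHz ≤ fs/2 = 22.75 kHz, appears at 17 kHz.
56.5 kHz mod fs = 11 kHz.
11 kHz ≤ fs/2 = 22.75 kHz, appears at 11 kHz.
14.5 kHz ≤ fs/2 = 22.75 kHz, passes unchanged.
Distinct values: {4.5 kHz, 11 kHz, 14.5 kHz, 17 kHz, 21.5 kHz}.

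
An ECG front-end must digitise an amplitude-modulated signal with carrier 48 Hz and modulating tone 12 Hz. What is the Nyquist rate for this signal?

AM sidebands sit at fc ± fm = 36 Hz and 60 Hz.
Highest-frequency component: 60 Hz.
Nyquist rate = 2 × 60 Hz = 120 Hz.

120 Hz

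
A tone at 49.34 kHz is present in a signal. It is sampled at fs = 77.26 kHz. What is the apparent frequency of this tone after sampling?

27.92 kHz

49.34 kHz > fs/2 = 38.63 kHz, folds to fs − 49.34 kHz = 27.92 kHz.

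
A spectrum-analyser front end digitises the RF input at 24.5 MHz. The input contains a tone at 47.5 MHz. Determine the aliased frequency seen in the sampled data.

47.5 MHz mod fs = 23 MHz.
23 MHz > fs/2 = 12.25 MHz, folds to fs − 23 MHz = 1.5 MHz.

1.5 MHz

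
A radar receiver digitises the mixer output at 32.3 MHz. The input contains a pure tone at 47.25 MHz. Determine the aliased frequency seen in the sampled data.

47.25 MHz mod fs = 14.95 MHz.
14.95 MHz ≤ fs/2 = 16.15 MHz, appears at 14.95 MHz.

14.95 MHz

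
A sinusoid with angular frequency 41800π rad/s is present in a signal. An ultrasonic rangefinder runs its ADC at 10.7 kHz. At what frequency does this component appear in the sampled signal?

0.5 kHz

ω = 41800π rad/s → f = ω/(2π) = 20900 Hz = 20.9 kHz.
20.9 kHz mod fs = 10.2 kHz.
10.2 kHz > fs/2 = 5.35 kHz, folds to fs − 10.2 kHz = 0.5 kHz.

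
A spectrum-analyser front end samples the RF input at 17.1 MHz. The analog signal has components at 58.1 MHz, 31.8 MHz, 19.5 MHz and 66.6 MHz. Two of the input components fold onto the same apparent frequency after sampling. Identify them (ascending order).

19.5 MHz, 31.8 MHz

fs/2 = 8.55 MHz.
58.1 MHz mod fs = 6.8 MHz.
6.8 MHz ≤ fs/2 = 8.55 MHz, appears at 6.8 MHz.
31.8 MHz mod fs = 14.7 MHz.
14.7 MHz > fs/2 = 8.55 MHz, folds to fs − 14.7 MHz = 2.4 MHz.
19.5 MHz mod fs = 2.4 MHz.
2.4 MHz ≤ fs/2 = 8.55 MHz, appears at 2.4 MHz.
66.6 MHz mod fs = 15.3 MHz.
15.3 MHz > fs/2 = 8.55 MHz, folds to fs − 15.3 MHz = 1.8 MHz.
19.5 MHz and 31.8 MHz both map to 2.4 MHz.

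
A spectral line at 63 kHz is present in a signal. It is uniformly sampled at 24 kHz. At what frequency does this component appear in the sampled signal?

63 kHz mod fs = 15 kHz.
15 kHz > fs/2 = 12 kHz, folds to fs − 15 kHz = 9 kHz.

9 kHz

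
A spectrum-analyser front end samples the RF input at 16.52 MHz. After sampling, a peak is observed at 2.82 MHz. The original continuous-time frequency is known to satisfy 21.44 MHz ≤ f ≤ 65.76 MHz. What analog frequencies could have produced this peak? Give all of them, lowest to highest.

Frequencies that alias to 2.82 MHz are k·fs ± 2.82 MHz for integer k ≥ 0.
k=0: 2.82 MHz.
k=1: 13.7 MHz, 19.34 MHz.
k=2: 30.22 MHz, 35.86 MHz.
k=3: 46.74 MHz, 52.38 MHz.
k=4: 63.26 MHz, 68.9 MHz.
k=5: 79.78 MHz, 85.42 MHz.
Within [21.44 MHz, 65.76 MHz]: 30.22 MHz, 35.86 MHz, 46.74 MHz, 52.38 MHz, 63.26 MHz.

30.22 MHz, 35.86 MHz, 46.74 MHz, 52.38 MHz, 63.26 MHz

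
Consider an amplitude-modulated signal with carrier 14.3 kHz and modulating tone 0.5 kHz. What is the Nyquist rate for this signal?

AM sidebands sit at fc ± fm = 13.8 kHz and 14.8 kHz.
Highest-frequency component: 14.8 kHz.
Nyquist rate = 2 × 14.8 kHz = 29.6 kHz.

29.6 kHz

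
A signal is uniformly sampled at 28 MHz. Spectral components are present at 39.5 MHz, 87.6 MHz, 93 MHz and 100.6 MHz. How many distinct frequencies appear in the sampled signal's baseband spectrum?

4

fs/2 = 14 MHz.
39.5 MHz mod fs = 11.5 MHz.
11.5 MHz ≤ fs/2 = 14 MHz, appears at 11.5 MHz.
87.6 MHz mod fs = 3.6 MHz.
3.6 MHz ≤ fs/2 = 14 MHz, appears at 3.6 MHz.
93 MHz mod fs = 9 MHz.
9 MHz ≤ fs/2 = 14 MHz, appears at 9 MHz.
100.6 MHz mod fs = 16.6 MHz.
16.6 MHz > fs/2 = 14 MHz, folds to fs − 16.6 MHz = 11.4 MHz.
Distinct values: {3.6 MHz, 9 MHz, 11.4 MHz, 11.5 MHz} → 4.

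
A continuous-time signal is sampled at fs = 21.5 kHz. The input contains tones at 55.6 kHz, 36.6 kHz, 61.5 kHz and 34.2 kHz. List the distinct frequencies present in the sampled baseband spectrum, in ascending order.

fs/2 = 10.75 kHz.
55.6 kHz mod fs = 12.6 kHz.
12.6 kHz > fs/2 = 10.75 kHz, folds to fs − 12.6 kHz = 8.9 kHz.
36.6 kHz mod fs = 15.1 kHz.
15.1 kHz > fs/2 = 10.75 kHz, folds to fs − 15.1 kHz = 6.4 kHz.
61.5 kHz mod fs = 18.5 kHz.
18.5 kHz > fs/2 = 10.75 kHz, folds to fs − 18.5 kHz = 3 kHz.
34.2 kHz mod fs = 12.7 kHz.
12.7 kHz > fs/2 = 10.75 kHz, folds to fs − 12.7 kHz = 8.8 kHz.
Distinct values: {3 kHz, 6.4 kHz, 8.8 kHz, 8.9 kHz}.

3 kHz, 6.4 kHz, 8.8 kHz, 8.9 kHz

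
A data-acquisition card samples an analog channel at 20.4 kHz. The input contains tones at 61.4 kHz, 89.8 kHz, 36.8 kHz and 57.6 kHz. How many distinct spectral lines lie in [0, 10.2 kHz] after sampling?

4

fs/2 = 10.2 kHz.
61.4 kHz mod fs = 0.2 kHz.
0.2 kHz ≤ fs/2 = 10.2 kHz, appears at 0.2 kHz.
89.8 kHz mod fs = 8.2 kHz.
8.2 kHz ≤ fs/2 = 10.2 kHz, appears at 8.2 kHz.
36.8 kHz mod fs = 16.4 kHz.
16.4 kHz > fs/2 = 10.2 kHz, folds to fs − 16.4 kHz = 4 kHz.
57.6 kHz mod fs = 16.8 kHz.
16.8 kHz > fs/2 = 10.2 kHz, folds to fs − 16.8 kHz = 3.6 kHz.
Distinct values: {0.2 kHz, 3.6 kHz, 4 kHz, 8.2 kHz} → 4.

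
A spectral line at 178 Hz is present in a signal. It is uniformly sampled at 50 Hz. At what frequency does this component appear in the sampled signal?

178 Hz mod fs = 28 Hz.
28 Hz > fs/2 = 25 Hz, folds to fs − 28 Hz = 22 Hz.

22 Hz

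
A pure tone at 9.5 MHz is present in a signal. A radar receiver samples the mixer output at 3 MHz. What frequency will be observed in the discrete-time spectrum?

0.5 MHz

9.5 MHz mod fs = 0.5 MHz.
0.5 MHz ≤ fs/2 = 1.5 MHz, appears at 0.5 MHz.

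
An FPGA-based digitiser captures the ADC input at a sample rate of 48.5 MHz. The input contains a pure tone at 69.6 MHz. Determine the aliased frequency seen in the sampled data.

69.6 MHz mod fs = 21.1 MHz.
21.1 MHz ≤ fs/2 = 24.25 MHz, appears at 21.1 MHz.

21.1 MHz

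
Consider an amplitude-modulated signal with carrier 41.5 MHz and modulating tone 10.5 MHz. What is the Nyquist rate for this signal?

AM sidebands sit at fc ± fm = 31 MHz and 52 MHz.
Highest-frequency component: 52 MHz.
Nyquist rate = 2 × 52 MHz = 104 MHz.

104 MHz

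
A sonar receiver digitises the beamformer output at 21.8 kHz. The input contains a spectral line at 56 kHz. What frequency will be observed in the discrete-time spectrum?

9.4 kHz

56 kHz mod fs = 12.4 kHz.
12.4 kHz > fs/2 = 10.9 kHz, folds to fs − 12.4 kHz = 9.4 kHz.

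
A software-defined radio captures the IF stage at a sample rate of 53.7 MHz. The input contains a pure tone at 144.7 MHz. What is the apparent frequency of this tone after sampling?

16.4 MHz

144.7 MHz mod fs = 37.3 MHz.
37.3 MHz > fs/2 = 26.85 MHz, folds to fs − 37.3 MHz = 16.4 MHz.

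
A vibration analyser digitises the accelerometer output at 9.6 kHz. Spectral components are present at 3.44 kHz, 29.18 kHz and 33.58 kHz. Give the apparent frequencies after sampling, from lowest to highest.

fs/2 = 4.8 kHz.
3.44 kHz ≤ fs/2 = 4.8 kHz, passes unchanged.
29.18 kHz mod fs = 0.38 kHz.
0.38 kHz ≤ fs/2 = 4.8 kHz, appears at 0.38 kHz.
33.58 kHz mod fs = 4.78 kHz.
4.78 kHz ≤ fs/2 = 4.8 kHz, appears at 4.78 kHz.
Distinct values: {0.38 kHz, 3.44 kHz, 4.78 kHz}.

0.38 kHz, 3.44 kHz, 4.78 kHz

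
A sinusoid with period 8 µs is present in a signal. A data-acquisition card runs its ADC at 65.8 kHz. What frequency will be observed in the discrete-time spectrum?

6.6 kHz

T = 8 µs → f = 1/T = 125 kHz.
125 kHz mod fs = 59.2 kHz.
59.2 kHz > fs/2 = 32.9 kHz, folds to fs − 59.2 kHz = 6.6 kHz.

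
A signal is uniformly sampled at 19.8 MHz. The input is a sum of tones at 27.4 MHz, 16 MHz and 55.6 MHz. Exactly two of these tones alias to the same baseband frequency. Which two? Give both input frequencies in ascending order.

16 MHz, 55.6 MHz

fs/2 = 9.9 MHz.
27.4 MHz mod fs = 7.6 MHz.
7.6 MHz ≤ fs/2 = 9.9 MHz, appears at 7.6 MHz.
16 MHz > fs/2 = 9.9 MHz, folds to fs − 16 MHz = 3.8 MHz.
55.6 MHz mod fs = 16 MHz.
16 MHz > fs/2 = 9.9 MHz, folds to fs − 16 MHz = 3.8 MHz.
16 MHz and 55.6 MHz both map to 3.8 MHz.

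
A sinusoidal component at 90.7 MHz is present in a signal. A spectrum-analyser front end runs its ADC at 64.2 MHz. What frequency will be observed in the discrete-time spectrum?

26.5 MHz

90.7 MHz mod fs = 26.5 MHz.
26.5 MHz ≤ fs/2 = 32.1 MHz, appears at 26.5 MHz.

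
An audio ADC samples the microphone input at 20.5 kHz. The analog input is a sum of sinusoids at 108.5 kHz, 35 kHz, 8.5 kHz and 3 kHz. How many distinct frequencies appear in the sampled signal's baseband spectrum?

3

fs/2 = 10.25 kHz.
108.5 kHz mod fs = 6 kHz.
6 kHz ≤ fs/2 = 10.25 kHz, appears at 6 kHz.
35 kHz mod fs = 14.5 kHz.
14.5 kHz > fs/2 = 10.25 kHz, folds to fs − 14.5 kHz = 6 kHz.
8.5 kHz ≤ fs/2 = 10.25 kHz, passes unchanged.
3 kHz ≤ fs/2 = 10.25 kHz, passes unchanged.
Distinct values: {3 kHz, 6 kHz, 8.5 kHz} → 3.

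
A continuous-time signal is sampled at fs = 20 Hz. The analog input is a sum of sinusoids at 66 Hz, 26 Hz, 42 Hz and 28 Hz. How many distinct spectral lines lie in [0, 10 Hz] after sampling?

fs/2 = 10 Hz.
66 Hz mod fs = 6 Hz.
6 Hz ≤ fs/2 = 10 Hz, appears at 6 Hz.
26 Hz mod fs = 6 Hz.
6 Hz ≤ fs/2 = 10 Hz, appears at 6 Hz.
42 Hz mod fs = 2 Hz.
2 Hz ≤ fs/2 = 10 Hz, appears at 2 Hz.
28 Hz mod fs = 8 Hz.
8 Hz ≤ fs/2 = 10 Hz, appears at 8 Hz.
Distinct values: {2 Hz, 6 Hz, 8 Hz} → 3.

3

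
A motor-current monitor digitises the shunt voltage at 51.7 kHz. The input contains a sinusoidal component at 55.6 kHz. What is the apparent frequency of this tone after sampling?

55.6 kHz mod fs = 3.9 kHz.
3.9 kHz ≤ fs/2 = 25.85 kHz, appears at 3.9 kHz.

3.9 kHz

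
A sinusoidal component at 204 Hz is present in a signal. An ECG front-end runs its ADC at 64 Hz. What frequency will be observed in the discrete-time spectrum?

204 Hz mod fs = 12 Hz.
12 Hz ≤ fs/2 = 32 Hz, appears at 12 Hz.

12 Hz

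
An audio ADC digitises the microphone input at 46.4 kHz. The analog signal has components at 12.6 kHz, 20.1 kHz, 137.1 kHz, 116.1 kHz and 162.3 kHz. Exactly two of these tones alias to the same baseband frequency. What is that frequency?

fs/2 = 23.2 kHz.
12.6 kHz ≤ fs/2 = 23.2 kHz, passes unchanged.
20.1 kHz ≤ fs/2 = 23.2 kHz, passes unchanged.
137.1 kHz mod fs = 44.3 kHz.
44.3 kHz > fs/2 = 23.2 kHz, folds to fs − 44.3 kHz = 2.1 kHz.
116.1 kHz mod fs = 23.3 kHz.
23.3 kHz > fs/2 = 23.2 kHz, folds to fs − 23.3 kHz = 23.1 kHz.
162.3 kHz mod fs = 23.1 kHz.
23.1 kHz ≤ fs/2 = 23.2 kHz, appears at 23.1 kHz.
116.1 kHz and 162.3 kHz both map to 23.1 kHz.

23.1 kHz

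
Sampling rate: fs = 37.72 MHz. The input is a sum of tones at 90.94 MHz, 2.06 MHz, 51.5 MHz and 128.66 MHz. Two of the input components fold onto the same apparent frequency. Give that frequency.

15.5 MHz

fs/2 = 18.86 MHz.
90.94 MHz mod fs = 15.5 MHz.
15.5 MHz ≤ fs/2 = 18.86 MHz, appears at 15.5 MHz.
2.06 MHz ≤ fs/2 = 18.86 MHz, passes unchanged.
51.5 MHz mod fs = 13.78 MHz.
13.78 MHz ≤ fs/2 = 18.86 MHz, appears at 13.78 MHz.
128.66 MHz mod fs = 15.5 MHz.
15.5 MHz ≤ fs/2 = 18.86 MHz, appears at 15.5 MHz.
90.94 MHz and 128.66 MHz both map to 15.5 MHz.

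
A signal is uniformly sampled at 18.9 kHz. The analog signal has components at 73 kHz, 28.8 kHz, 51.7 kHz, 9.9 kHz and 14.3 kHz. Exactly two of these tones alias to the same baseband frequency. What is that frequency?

9 kHz

fs/2 = 9.45 kHz.
73 kHz mod fs = 16.3 kHz.
16.3 kHz > fs/2 = 9.45 kHz, folds to fs − 16.3 kHz = 2.6 kHz.
28.8 kHz mod fs = 9.9 kHz.
9.9 kHz > fs/2 = 9.45 kHz, folds to fs − 9.9 kHz = 9 kHz.
51.7 kHz mod fs = 13.9 kHz.
13.9 kHz > fs/2 = 9.45 kHz, folds to fs − 13.9 kHz = 5 kHz.
9.9 kHz > fs/2 = 9.45 kHz, folds to fs − 9.9 kHz = 9 kHz.
14.3 kHz > fs/2 = 9.45 kHz, folds to fs − 14.3 kHz = 4.6 kHz.
9.9 kHz and 28.8 kHz both map to 9 kHz.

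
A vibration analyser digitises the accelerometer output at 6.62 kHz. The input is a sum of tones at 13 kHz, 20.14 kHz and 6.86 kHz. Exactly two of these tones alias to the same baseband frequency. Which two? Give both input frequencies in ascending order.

6.86 kHz, 13 kHz

fs/2 = 3.31 kHz.
13 kHz mod fs = 6.38 kHz.
6.38 kHz > fs/2 = 3.31 kHz, folds to fs − 6.38 kHz = 0.24 kHz.
20.14 kHz mod fs = 0.28 kHz.
0.28 kHz ≤ fs/2 = 3.31 kHz, appears at 0.28 kHz.
6.86 kHz mod fs = 0.24 kHz.
0.24 kHz ≤ fs/2 = 3.31 kHz, appears at 0.24 kHz.
6.86 kHz and 13 kHz both map to 0.24 kHz.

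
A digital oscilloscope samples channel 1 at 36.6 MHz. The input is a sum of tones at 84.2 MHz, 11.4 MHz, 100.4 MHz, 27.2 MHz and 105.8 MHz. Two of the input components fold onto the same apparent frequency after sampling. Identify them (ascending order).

fs/2 = 18.3 MHz.
84.2 MHz mod fs = 11 MHz.
11 MHz ≤ fs/2 = 18.3 MHz, appears at 11 MHz.
11.4 MHz ≤ fs/2 = 18.3 MHz, passes unchanged.
100.4 MHz mod fs = 27.2 MHz.
27.2 MHz > fs/2 = 18.3 MHz, folds to fs − 27.2 MHz = 9.4 MHz.
27.2 MHz > fs/2 = 18.3 MHz, folds to fs − 27.2 MHz = 9.4 MHz.
105.8 MHz mod fs = 32.6 MHz.
32.6 MHz > fs/2 = 18.3 MHz, folds to fs − 32.6 MHz = 4 MHz.
27.2 MHz and 100.4 MHz both map to 9.4 MHz.

27.2 MHz, 100.4 MHz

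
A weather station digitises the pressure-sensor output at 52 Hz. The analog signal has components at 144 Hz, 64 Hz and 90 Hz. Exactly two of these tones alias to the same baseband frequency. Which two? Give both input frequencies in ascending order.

fs/2 = 26 Hz.
144 Hz mod fs = 40 Hz.
40 Hz > fs/2 = 26 Hz, folds to fs − 40 Hz = 12 Hz.
64 Hz mod fs = 12 Hz.
12 Hz ≤ fs/2 = 26 Hz, appears at 12 Hz.
90 Hz mod fs = 38 Hz.
38 Hz > fs/2 = 26 Hz, folds to fs − 38 Hz = 14 Hz.
64 Hz and 144 Hz both map to 12 Hz.

64 Hz, 144 Hz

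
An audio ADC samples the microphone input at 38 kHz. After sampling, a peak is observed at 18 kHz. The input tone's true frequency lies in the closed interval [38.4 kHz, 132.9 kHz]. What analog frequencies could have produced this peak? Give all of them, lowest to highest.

56 kHz, 58 kHz, 94 kHz, 96 kHz, 132 kHz

Frequencies that alias to 18 kHz are k·fs ± 18 kHz for integer k ≥ 0.
k=0: 18 kHz.
k=1: 20 kHz, 56 kHz.
k=2: 58 kHz, 94 kHz.
k=3: 96 kHz, 132 kHz.
k=4: 134 kHz, 170 kHz.
Within [38.4 kHz, 132.9 kHz]: 56 kHz, 58 kHz, 94 kHz, 96 kHz, 132 kHz.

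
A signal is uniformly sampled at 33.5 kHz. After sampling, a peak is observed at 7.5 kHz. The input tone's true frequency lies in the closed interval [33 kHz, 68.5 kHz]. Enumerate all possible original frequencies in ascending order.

Frequencies that alias to 7.5 kHz are k·fs ± 7.5 kHz for integer k ≥ 0.
k=0: 7.5 kHz.
k=1: 26 kHz, 41 kHz.
k=2: 59.5 kHz, 74.5 kHz.
k=3: 93 kHz, 108 kHz.
Within [33 kHz, 68.5 kHz]: 41 kHz, 59.5 kHz.

41 kHz, 59.5 kHz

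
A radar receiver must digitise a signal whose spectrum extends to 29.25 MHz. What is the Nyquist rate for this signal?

58.5 MHz

Nyquist rate = 2 × 29.25 MHz = 58.5 MHz.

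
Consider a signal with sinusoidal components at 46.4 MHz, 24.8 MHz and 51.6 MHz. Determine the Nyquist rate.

103.2 MHz

Highest-frequency component: 51.6 MHz.
Nyquist rate = 2 × 51.6 MHz = 103.2 MHz.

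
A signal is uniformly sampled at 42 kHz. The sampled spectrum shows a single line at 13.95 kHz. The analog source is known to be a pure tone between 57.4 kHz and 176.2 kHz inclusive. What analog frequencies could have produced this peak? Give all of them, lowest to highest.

70.05 kHz, 97.95 kHz, 112.05 kHz, 139.95 kHz, 154.05 kHz

Frequencies that alias to 13.95 kHz are k·fs ± 13.95 kHz for integer k ≥ 0.
k=0: 13.95 kHz.
k=1: 28.05 kHz, 55.95 kHz.
k=2: 70.05 kHz, 97.95 kHz.
k=3: 112.05 kHz, 139.95 kHz.
k=4: 154.05 kHz, 181.95 kHz.
k=5: 196.05 kHz, 223.95 kHz.
Within [57.4 kHz, 176.2 kHz]: 70.05 kHz, 97.95 kHz, 112.05 kHz, 139.95 kHz, 154.05 kHz.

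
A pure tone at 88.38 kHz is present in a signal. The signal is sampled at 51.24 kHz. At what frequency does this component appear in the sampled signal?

14.1 kHz

88.38 kHz mod fs = 37.14 kHz.
37.14 kHz > fs/2 = 25.62 kHz, folds to fs − 37.14 kHz = 14.1 kHz.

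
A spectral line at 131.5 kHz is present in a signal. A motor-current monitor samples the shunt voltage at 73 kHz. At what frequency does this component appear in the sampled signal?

131.5 kHz mod fs = 58.5 kHz.
58.5 kHz > fs/2 = 36.5 kHz, folds to fs − 58.5 kHz = 14.5 kHz.

14.5 kHz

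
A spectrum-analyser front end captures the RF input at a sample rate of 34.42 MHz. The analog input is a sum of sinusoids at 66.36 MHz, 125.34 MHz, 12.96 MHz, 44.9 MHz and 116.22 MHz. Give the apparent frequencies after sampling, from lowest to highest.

fs/2 = 17.21 MHz.
66.36 MHz mod fs = 31.94 MHz.
31.94 MHz > fs/2 = 17.21 MHz, folds to fs − 31.94 MHz = 2.48 MHz.
125.34 MHz mod fs = 22.08 MHz.
22.08 MHz > fs/2 = 17.21 MHz, folds to fs − 22.08 MHz = 12.34 MHz.
12.96 MHz ≤ fs/2 = 17.21 MHz, passes unchanged.
44.9 MHz mod fs = 10.48 MHz.
10.48 MHz ≤ fs/2 = 17.21 MHz, appears at 10.48 MHz.
116.22 MHz mod fs = 12.96 MHz.
12.96 MHz ≤ fs/2 = 17.21 MHz, appears at 12.96 MHz.
Distinct values: {2.48 MHz, 10.48 MHz, 12.34 MHz, 12.96 MHz}.

2.48 MHz, 10.48 MHz, 12.34 MHz, 12.96 MHz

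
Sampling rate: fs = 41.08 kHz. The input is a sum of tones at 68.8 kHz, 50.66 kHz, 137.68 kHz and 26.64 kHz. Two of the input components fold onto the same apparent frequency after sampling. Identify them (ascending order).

fs/2 = 20.54 kHz.
68.8 kHz mod fs = 27.72 kHz.
27.72 kHz > fs/2 = 20.54 kHz, folds to fs − 27.72 kHz = 13.36 kHz.
50.66 kHz mod fs = 9.58 kHz.
9.58 kHz ≤ fs/2 = 20.54 kHz, appears at 9.58 kHz.
137.68 kHz mod fs = 14.44 kHz.
14.44 kHz ≤ fs/2 = 20.54 kHz, appears at 14.44 kHz.
26.64 kHz > fs/2 = 20.54 kHz, folds to fs − 26.64 kHz = 14.44 kHz.
26.64 kHz and 137.68 kHz both map to 14.44 kHz.

26.64 kHz, 137.68 kHz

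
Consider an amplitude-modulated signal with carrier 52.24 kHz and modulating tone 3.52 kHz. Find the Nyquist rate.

AM sidebands sit at fc ± fm = 48.72 kHz and 55.76 kHz.
Highest-frequency component: 55.76 kHz.
Nyquist rate = 2 × 55.76 kHz = 111.52 kHz.

111.52 kHz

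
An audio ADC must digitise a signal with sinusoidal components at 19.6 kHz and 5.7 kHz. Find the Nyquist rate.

Highest-frequency component: 19.6 kHz.
Nyquist rate = 2 × 19.6 kHz = 39.2 kHz.

39.2 kHz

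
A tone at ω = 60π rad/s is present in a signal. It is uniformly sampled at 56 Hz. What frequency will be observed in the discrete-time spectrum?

ω = 60π rad/s → f = ω/(2π) = 30 Hz.
30 Hz > fs/2 = 28 Hz, folds to fs − 30 Hz = 26 Hz.

26 Hz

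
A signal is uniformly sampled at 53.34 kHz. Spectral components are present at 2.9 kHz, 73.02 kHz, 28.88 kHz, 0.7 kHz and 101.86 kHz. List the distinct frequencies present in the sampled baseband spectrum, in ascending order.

0.7 kHz, 2.9 kHz, 4.82 kHz, 19.68 kHz, 24.46 kHz

fs/2 = 26.67 kHz.
2.9 kHz ≤ fs/2 = 26.67 kHz, passes unchanged.
73.02 kHz mod fs = 19.68 kHz.
19.68 kHz ≤ fs/2 = 26.67 kHz, appears at 19.68 kHz.
28.88 kHz > fs/2 = 26.67 kHz, folds to fs − 28.88 kHz = 24.46 kHz.
0.7 kHz ≤ fs/2 = 26.67 kHz, passes unchanged.
101.86 kHz mod fs = 48.52 kHz.
48.52 kHz > fs/2 = 26.67 kHz, folds to fs − 48.52 kHz = 4.82 kHz.
Distinct values: {0.7 kHz, 2.9 kHz, 4.82 kHz, 19.68 kHz, 24.46 kHz}.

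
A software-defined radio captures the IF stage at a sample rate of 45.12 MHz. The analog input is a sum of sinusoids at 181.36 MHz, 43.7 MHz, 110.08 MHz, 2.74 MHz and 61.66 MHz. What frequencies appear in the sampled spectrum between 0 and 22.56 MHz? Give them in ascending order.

fs/2 = 22.56 MHz.
181.36 MHz mod fs = 0.88 MHz.
0.88 MHz ≤ fs/2 = 22.56 MHz, appears at 0.88 MHz.
43.7 MHz > fs/2 = 22.56 MHz, folds to fs − 43.7 MHz = 1.42 MHz.
110.08 MHz mod fs = 19.84 MHz.
19.84 MHz ≤ fs/2 = 22.56 MHz, appears at 19.84 MHz.
2.74 MHz ≤ fs/2 = 22.56 MHz, passes unchanged.
61.66 MHz mod fs = 16.54 MHz.
16.54 MHz ≤ fs/2 = 22.56 MHz, appears at 16.54 MHz.
Distinct values: {0.88 MHz, 1.42 MHz, 2.74 MHz, 16.54 MHz, 19.84 MHz}.

0.88 MHz, 1.42 MHz, 2.74 MHz, 16.54 MHz, 19.84 MHz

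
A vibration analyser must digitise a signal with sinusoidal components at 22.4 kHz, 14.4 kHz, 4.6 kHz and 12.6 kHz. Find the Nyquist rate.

Highest-frequency component: 22.4 kHz.
Nyquist rate = 2 × 22.4 kHz = 44.8 kHz.

44.8 kHz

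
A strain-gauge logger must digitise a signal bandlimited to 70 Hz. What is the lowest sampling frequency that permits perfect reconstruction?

Nyquist rate = 2 × 70 Hz = 140 Hz.

140 Hz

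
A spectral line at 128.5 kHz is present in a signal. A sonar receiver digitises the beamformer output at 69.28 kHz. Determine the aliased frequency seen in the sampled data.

128.5 kHz mod fs = 59.22 kHz.
59.22 kHz > fs/2 = 34.64 kHz, folds to fs − 59.22 kHz = 10.06 kHz.

10.06 kHz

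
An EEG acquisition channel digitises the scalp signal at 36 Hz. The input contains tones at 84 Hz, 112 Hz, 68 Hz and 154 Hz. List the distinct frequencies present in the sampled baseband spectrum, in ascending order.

4 Hz, 10 Hz, 12 Hz

fs/2 = 18 Hz.
84 Hz mod fs = 12 Hz.
12 Hz ≤ fs/2 = 18 Hz, appears at 12 Hz.
112 Hz mod fs = 4 Hz.
4 Hz ≤ fs/2 = 18 Hz, appears at 4 Hz.
68 Hz mod fs = 32 Hz.
32 Hz > fs/2 = 18 Hz, folds to fs − 32 Hz = 4 Hz.
154 Hz mod fs = 10 Hz.
10 Hz ≤ fs/2 = 18 Hz, appears at 10 Hz.
Distinct values: {4 Hz, 10 Hz, 12 Hz}.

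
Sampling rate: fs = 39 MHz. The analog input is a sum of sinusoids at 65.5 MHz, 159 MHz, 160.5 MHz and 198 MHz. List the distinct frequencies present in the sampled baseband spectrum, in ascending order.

fs/2 = 19.5 MHz.
65.5 MHz mod fs = 26.5 MHz.
26.5 MHz > fs/2 = 19.5 MHz, folds to fs − 26.5 MHz = 12.5 MHz.
159 MHz mod fs = 3 MHz.
3 MHz ≤ fs/2 = 19.5 MHz, appears at 3 MHz.
160.5 MHz mod fs = 4.5 MHz.
4.5 MHz ≤ fs/2 = 19.5 MHz, appears at 4.5 MHz.
198 MHz mod fs = 3 MHz.
3 MHz ≤ fs/2 = 19.5 MHz, appears at 3 MHz.
Distinct values: {3 MHz, 4.5 MHz, 12.5 MHz}.

3 MHz, 4.5 MHz, 12.5 MHz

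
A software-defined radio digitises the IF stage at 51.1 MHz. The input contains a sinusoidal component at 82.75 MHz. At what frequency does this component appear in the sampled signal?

82.75 MHz mod fs = 31.65 MHz.
31.65 MHz > fs/2 = 25.55 MHz, folds to fs − 31.65 MHz = 19.45 MHz.

19.45 MHz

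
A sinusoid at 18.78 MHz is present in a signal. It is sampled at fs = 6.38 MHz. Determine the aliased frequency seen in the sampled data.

0.36 MHz

18.78 MHz mod fs = 6.02 MHz.
6.02 MHz > fs/2 = 3.19 MHz, folds to fs − 6.02 MHz = 0.36 MHz.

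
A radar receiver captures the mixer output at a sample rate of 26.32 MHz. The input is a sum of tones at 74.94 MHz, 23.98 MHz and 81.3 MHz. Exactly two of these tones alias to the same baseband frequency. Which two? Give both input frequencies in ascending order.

23.98 MHz, 81.3 MHz

fs/2 = 13.16 MHz.
74.94 MHz mod fs = 22.3 MHz.
22.3 MHz > fs/2 = 13.16 MHz, folds to fs − 22.3 MHz = 4.02 MHz.
23.98 MHz > fs/2 = 13.16 MHz, folds to fs − 23.98 MHz = 2.34 MHz.
81.3 MHz mod fs = 2.34 MHz.
2.34 MHz ≤ fs/2 = 13.16 MHz, appears at 2.34 MHz.
23.98 MHz and 81.3 MHz both map to 2.34 MHz.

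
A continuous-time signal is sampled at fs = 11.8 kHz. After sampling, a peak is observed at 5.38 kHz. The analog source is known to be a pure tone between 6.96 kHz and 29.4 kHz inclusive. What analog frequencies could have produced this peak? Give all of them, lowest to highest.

Frequencies that alias to 5.38 kHz are k·fs ± 5.38 kHz for integer k ≥ 0.
k=0: 5.38 kHz.
k=1: 6.42 kHz, 17.18 kHz.
k=2: 18.22 kHz, 28.98 kHz.
k=3: 30.02 kHz, 40.78 kHz.
Within [6.96 kHz, 29.4 kHz]: 17.18 kHz, 18.22 kHz, 28.98 kHz.

17.18 kHz, 18.22 kHz, 28.98 kHz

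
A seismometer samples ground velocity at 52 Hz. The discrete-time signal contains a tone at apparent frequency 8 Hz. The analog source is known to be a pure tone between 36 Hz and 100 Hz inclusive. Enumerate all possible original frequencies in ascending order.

44 Hz, 60 Hz, 96 Hz

Frequencies that alias to 8 Hz are k·fs ± 8 Hz for integer k ≥ 0.
k=0: 8 Hz.
k=1: 44 Hz, 60 Hz.
k=2: 96 Hz, 112 Hz.
k=3: 148 Hz, 164 Hz.
Within [36 Hz, 100 Hz]: 44 Hz, 60 Hz, 96 Hz.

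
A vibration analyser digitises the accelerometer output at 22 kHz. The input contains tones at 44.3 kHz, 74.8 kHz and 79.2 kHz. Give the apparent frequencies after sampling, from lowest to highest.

fs/2 = 11 kHz.
44.3 kHz mod fs = 0.3 kHz.
0.3 kHz ≤ fs/2 = 11 kHz, appears at 0.3 kHz.
74.8 kHz mod fs = 8.8 kHz.
8.8 kHz ≤ fs/2 = 11 kHz, appears at 8.8 kHz.
79.2 kHz mod fs = 13.2 kHz.
13.2 kHz > fs/2 = 11 kHz, folds to fs − 13.2 kHz = 8.8 kHz.
Distinct values: {0.3 kHz, 8.8 kHz}.

0.3 kHz, 8.8 kHz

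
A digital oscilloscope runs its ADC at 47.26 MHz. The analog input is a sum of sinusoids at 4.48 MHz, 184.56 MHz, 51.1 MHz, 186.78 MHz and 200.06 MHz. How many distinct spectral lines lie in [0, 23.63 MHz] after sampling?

4

fs/2 = 23.63 MHz.
4.48 MHz ≤ fs/2 = 23.63 MHz, passes unchanged.
184.56 MHz mod fs = 42.78 MHz.
42.78 MHz > fs/2 = 23.63 MHz, folds to fs − 42.78 MHz = 4.48 MHz.
51.1 MHz mod fs = 3.84 MHz.
3.84 MHz ≤ fs/2 = 23.63 MHz, appears at 3.84 MHz.
186.78 MHz mod fs = 45 MHz.
45 MHz > fs/2 = 23.63 MHz, folds to fs − 45 MHz = 2.26 MHz.
200.06 MHz mod fs = 11.02 MHz.
11.02 MHz ≤ fs/2 = 23.63 MHz, appears at 11.02 MHz.
Distinct values: {2.26 MHz, 3.84 MHz, 4.48 MHz, 11.02 MHz} → 4.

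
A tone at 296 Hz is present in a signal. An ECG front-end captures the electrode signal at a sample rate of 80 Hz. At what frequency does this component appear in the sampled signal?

24 Hz

296 Hz mod fs = 56 Hz.
56 Hz > fs/2 = 40 Hz, folds to fs − 56 Hz = 24 Hz.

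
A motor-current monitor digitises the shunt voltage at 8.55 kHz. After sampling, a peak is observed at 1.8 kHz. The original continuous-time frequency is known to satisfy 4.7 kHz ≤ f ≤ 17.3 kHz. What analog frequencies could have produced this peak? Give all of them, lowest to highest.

6.75 kHz, 10.35 kHz, 15.3 kHz

Frequencies that alias to 1.8 kHz are k·fs ± 1.8 kHz for integer k ≥ 0.
k=0: 1.8 kHz.
k=1: 6.75 kHz, 10.35 kHz.
k=2: 15.3 kHz, 18.9 kHz.
k=3: 23.85 kHz, 27.45 kHz.
Within [4.7 kHz, 17.3 kHz]: 6.75 kHz, 10.35 kHz, 15.3 kHz.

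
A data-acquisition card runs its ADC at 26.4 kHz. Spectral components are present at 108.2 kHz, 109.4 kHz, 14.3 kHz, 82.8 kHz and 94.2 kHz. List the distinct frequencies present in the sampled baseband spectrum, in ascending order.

fs/2 = 13.2 kHz.
108.2 kHz mod fs = 2.6 kHz.
2.6 kHz ≤ fs/2 = 13.2 kHz, appears at 2.6 kHz.
109.4 kHz mod fs = 3.8 kHz.
3.8 kHz ≤ fs/2 = 13.2 kHz, appears at 3.8 kHz.
14.3 kHz > fs/2 = 13.2 kHz, folds to fs − 14.3 kHz = 12.1 kHz.
82.8 kHz mod fs = 3.6 kHz.
3.6 kHz ≤ fs/2 = 13.2 kHz, appears at 3.6 kHz.
94.2 kHz mod fs = 15 kHz.
15 kHz > fs/2 = 13.2 kHz, folds to fs − 15 kHz = 11.4 kHz.
Distinct values: {2.6 kHz, 3.6 kHz, 3.8 kHz, 11.4 kHz, 12.1 kHz}.

2.6 kHz, 3.6 kHz, 3.8 kHz, 11.4 kHz, 12.1 kHz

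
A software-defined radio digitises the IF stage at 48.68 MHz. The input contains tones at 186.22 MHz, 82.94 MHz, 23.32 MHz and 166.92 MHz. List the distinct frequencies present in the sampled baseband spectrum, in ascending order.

fs/2 = 24.34 MHz.
186.22 MHz mod fs = 40.18 MHz.
40.18 MHz > fs/2 = 24.34 MHz, folds to fs − 40.18 MHz = 8.5 MHz.
82.94 MHz mod fs = 34.26 MHz.
34.26 MHz > fs/2 = 24.34 MHz, folds to fs − 34.26 MHz = 14.42 MHz.
23.32 MHz ≤ fs/2 = 24.34 MHz, passes unchanged.
166.92 MHz mod fs = 20.88 MHz.
20.88 MHz ≤ fs/2 = 24.34 MHz, appears at 20.88 MHz.
Distinct values: {8.5 MHz, 14.42 MHz, 20.88 MHz, 23.32 MHz}.

8.5 MHz, 14.42 MHz, 20.88 MHz, 23.32 MHz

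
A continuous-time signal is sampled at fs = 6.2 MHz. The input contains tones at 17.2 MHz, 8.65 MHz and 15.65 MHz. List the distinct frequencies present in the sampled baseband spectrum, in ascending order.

fs/2 = 3.1 MHz.
17.2 MHz mod fs = 4.8 MHz.
4.8 MHz > fs/2 = 3.1 MHz, folds to fs − 4.8 MHz = 1.4 MHz.
8.65 MHz mod fs = 2.45 MHz.
2.45 MHz ≤ fs/2 = 3.1 MHz, appears at 2.45 MHz.
15.65 MHz mod fs = 3.25 MHz.
3.25 MHz > fs/2 = 3.1 MHz, folds to fs − 3.25 MHz = 2.95 MHz.
Distinct values: {1.4 MHz, 2.45 MHz, 2.95 MHz}.

1.4 MHz, 2.45 MHz, 2.95 MHz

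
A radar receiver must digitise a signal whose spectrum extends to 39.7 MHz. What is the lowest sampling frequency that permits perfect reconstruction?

79.4 MHz

Nyquist rate = 2 × 39.7 MHz = 79.4 MHz.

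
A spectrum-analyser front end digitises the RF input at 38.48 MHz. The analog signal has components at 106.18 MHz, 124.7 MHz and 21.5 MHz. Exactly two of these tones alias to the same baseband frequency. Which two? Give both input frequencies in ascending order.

106.18 MHz, 124.7 MHz

fs/2 = 19.24 MHz.
106.18 MHz mod fs = 29.22 MHz.
29.22 MHz > fs/2 = 19.24 MHz, folds to fs − 29.22 MHz = 9.26 MHz.
124.7 MHz mod fs = 9.26 MHz.
9.26 MHz ≤ fs/2 = 19.24 MHz, appears at 9.26 MHz.
21.5 MHz > fs/2 = 19.24 MHz, folds to fs − 21.5 MHz = 16.98 MHz.
106.18 MHz and 124.7 MHz both map to 9.26 MHz.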